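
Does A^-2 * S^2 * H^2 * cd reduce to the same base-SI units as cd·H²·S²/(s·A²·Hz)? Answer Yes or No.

Yes

Left side:
  S = kg⁻¹·m⁻²·s³·A².
  So S² = kg⁻²·m⁻⁴·s⁶·A⁴.
  H = kg·m²·s⁻²·A⁻².
  So H² = kg²·m⁴·s⁻⁴·A⁻⁴.
  Combining: A⁻²·S²·H²·cd = A⁻² · (kg⁻²·m⁻⁴·s⁶·A⁴) · (kg²·m⁴·s⁻⁴·A⁻⁴) · cd = s²·A⁻²·cd.
Right side:
  H = kg·m²·s⁻²·A⁻².
  So H² = kg²·m⁴·s⁻⁴·A⁻⁴.
  S = kg⁻¹·m⁻²·s³·A².
  So S² = kg⁻²·m⁻⁴·s⁶·A⁴.
  Hz = s⁻¹.
  So Hz⁻¹ = s.
  Combining: cd·s⁻¹·H²·S²·A⁻²·Hz⁻¹ = cd · s⁻¹ · (kg²·m⁴·s⁻⁴·A⁻⁴) · (kg⁻²·m⁻⁴·s⁶·A⁴) · A⁻² · s = s²·A⁻²·cd.
Both reduce to s²·A⁻²·cd.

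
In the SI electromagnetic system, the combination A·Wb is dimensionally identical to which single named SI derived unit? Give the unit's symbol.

Wb = kg·m²·s⁻²·A⁻¹.
Combining: A·Wb = A · (kg·m²·s⁻²·A⁻¹) = kg·m²·s⁻².
kg·m²·s⁻² is the base-SI form of the joule.

J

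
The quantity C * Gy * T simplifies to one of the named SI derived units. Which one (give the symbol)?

C = A·s = s·A (charge = current × time).
Gy = J/kg (absorbed dose = energy per mass),
    = m²·s⁻².
T = Wb/m² (flux density = flux per area),
    = kg·s⁻²·A⁻¹.
Combining: C·Gy·T = (s·A) · (m²·s⁻²) · (kg·s⁻²·A⁻¹) = kg·m²·s⁻³.
kg·m²·s⁻³ is the base-SI form of the watt.

W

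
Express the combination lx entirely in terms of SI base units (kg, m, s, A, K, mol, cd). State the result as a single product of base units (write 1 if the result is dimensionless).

m⁻²·cd

lx = lm/m² (illuminance = luminous flux per area),
    = m⁻²·cd.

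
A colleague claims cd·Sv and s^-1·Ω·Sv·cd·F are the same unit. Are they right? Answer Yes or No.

Yes

Left side:
  Sv = J/kg (equivalent dose = energy per mass),
      = m²·s⁻².
  Combining: cd·Sv = cd · (m²·s⁻²) = m²·s⁻²·cd.
Right side:
  Ω = V/A (resistance = voltage per current),
      = kg·m²·s⁻³·A⁻².
  Sv = J/kg (equivalent dose = energy per mass),
      = m²·s⁻².
  F = C/V (capacitance = charge per voltage),
      = A·s/(kg·m²·s⁻³·A⁻¹) (substituting C and V),
      = kg⁻¹·m⁻²·s⁴·A².
  Combining: s⁻¹·Ω·Sv·cd·F = s⁻¹ · (kg·m²·s⁻³·A⁻²) · (m²·s⁻²) · cd · (kg⁻¹·m⁻²·s⁴·A²) = m²·s⁻²·cd.
Both reduce to m²·s⁻²·cd.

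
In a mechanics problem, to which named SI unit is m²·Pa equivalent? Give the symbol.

N

Pa = kg·m⁻¹·s⁻².
Combining: m²·Pa = m² · (kg·m⁻¹·s⁻²) = kg·m·s⁻².
kg·m·s⁻² is the base-SI form of the newton.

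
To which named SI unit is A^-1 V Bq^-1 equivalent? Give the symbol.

H

V = W/A (potential = power per current),
    = kg·m²·s⁻³·A⁻¹.
Bq = 1/s = s⁻¹ (activity is decays per second).
So Bq⁻¹ = s.
Combining: A⁻¹·V·Bq⁻¹ = A⁻¹ · (kg·m²·s⁻³·A⁻¹) · s = kg·m²·s⁻²·A⁻².
kg·m²·s⁻²·A⁻² is the base-SI form of the henry.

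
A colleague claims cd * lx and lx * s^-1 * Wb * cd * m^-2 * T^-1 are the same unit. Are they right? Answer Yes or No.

Left side:
  lx = lm/m² (illuminance = luminous flux per area),
      = m⁻²·cd.
  Combining: cd·lx = cd · (m⁻²·cd) = m⁻²·cd².
Right side:
  lx = lm/m² (illuminance = luminous flux per area),
      = m⁻²·cd.
  Wb = V·s (flux: a volt is a weber per second),
      = kg·m²·s⁻²·A⁻¹.
  T = Wb/m² (flux density = flux per area),
      = kg·s⁻²·A⁻¹.
  So T⁻¹ = kg⁻¹·s²·A.
  Combining: lx·s⁻¹·Wb·cd·m⁻²·T⁻¹ = (m⁻²·cd) · s⁻¹ · (kg·m²·s⁻²·A⁻¹) · cd · m⁻² · (kg⁻¹·s²·A) = m⁻²·s⁻¹·cd².
Left is m⁻²·cd²; right is m⁻²·s⁻¹·cd² — different.

No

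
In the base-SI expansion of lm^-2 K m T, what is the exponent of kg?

1

lm = cd·sr = cd (luminous flux; sr is dimensionless).
So lm⁻² = cd⁻².
T = Wb/m² (flux density = flux per area),
    = kg·s⁻²·A⁻¹.
Combining: lm⁻²·K·m·T = cd⁻² · K · m · (kg·s⁻²·A⁻¹) = kg·m·s⁻²·A⁻¹·K·cd⁻².
The exponent of kg is 1.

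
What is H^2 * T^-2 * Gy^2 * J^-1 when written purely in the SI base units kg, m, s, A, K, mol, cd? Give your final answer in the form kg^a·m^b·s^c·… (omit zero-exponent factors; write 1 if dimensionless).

H = Wb/A (inductance = flux per current),
    = kg·m²·s⁻²·A⁻².
So H² = kg²·m⁴·s⁻⁴·A⁻⁴.
T = Wb/m² (flux density = flux per area),
    = kg·s⁻²·A⁻¹.
So T⁻² = kg⁻²·s⁴·A².
Gy = J/kg (absorbed dose = energy per mass),
    = m²·s⁻².
So Gy² = m⁴·s⁻⁴.
J = N·m (work = force × distance),
    = kg·m²·s⁻².
So J⁻¹ = kg⁻¹·m⁻²·s².
Combining: H²·T⁻²·Gy²·J⁻¹ = (kg²·m⁴·s⁻⁴·A⁻⁴) · (kg⁻²·s⁴·A²) · (m⁴·s⁻⁴) · (kg⁻¹·m⁻²·s²) = kg⁻¹·m⁶·s⁻²·A⁻².

kg⁻¹·m⁶·s⁻²·A⁻²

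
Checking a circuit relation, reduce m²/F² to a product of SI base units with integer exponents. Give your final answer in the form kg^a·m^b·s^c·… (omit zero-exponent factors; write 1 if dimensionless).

kg²·m⁶·s⁻⁸·A⁻⁴

F = C/V (capacitance = charge per voltage),
    = A·s/(kg·m²·s⁻³·A⁻¹) (substituting C and V),
    = kg⁻¹·m⁻²·s⁴·A².
So F⁻² = kg²·m⁴·s⁻⁸·A⁻⁴.
Combining: F⁻²·m² = (kg²·m⁴·s⁻⁸·A⁻⁴) · m² = kg²·m⁶·s⁻⁸·A⁻⁴.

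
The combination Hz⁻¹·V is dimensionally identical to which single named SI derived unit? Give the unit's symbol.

Hz = 1/s = s⁻¹ (frequency is cycles per second).
So Hz⁻¹ = s.
V = W/A (potential = power per current),
    = kg·m²·s⁻³·A⁻¹.
Combining: Hz⁻¹·V = s · (kg·m²·s⁻³·A⁻¹) = kg·m²·s⁻²·A⁻¹.
kg·m²·s⁻²·A⁻¹ is the base-SI form of the weber.

Wb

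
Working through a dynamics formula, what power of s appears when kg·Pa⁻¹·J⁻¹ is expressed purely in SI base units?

Pa = kg·m⁻¹·s⁻².
So Pa⁻¹ = kg⁻¹·m·s².
J = kg·m²·s⁻².
So J⁻¹ = kg⁻¹·m⁻²·s².
Combining: kg·Pa⁻¹·J⁻¹ = kg · (kg⁻¹·m·s²) · (kg⁻¹·m⁻²·s²) = kg⁻¹·m⁻¹·s⁴.
The exponent of s is 4.

4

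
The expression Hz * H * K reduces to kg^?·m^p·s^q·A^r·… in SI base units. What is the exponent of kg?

1

Hz = 1/s = s⁻¹ (frequency is cycles per second).
H = Wb/A (inductance = flux per current),
    = kg·m²·s⁻²·A⁻².
Combining: Hz·H·K = s⁻¹ · (kg·m²·s⁻²·A⁻²) · K = kg·m²·s⁻³·A⁻²·K.
The exponent of kg is 1.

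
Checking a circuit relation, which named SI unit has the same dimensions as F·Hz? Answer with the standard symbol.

F = kg⁻¹·m⁻²·s⁴·A².
Hz = s⁻¹.
Combining: F·Hz = (kg⁻¹·m⁻²·s⁴·A²) · s⁻¹ = kg⁻¹·m⁻²·s³·A².
kg⁻¹·m⁻²·s³·A² is the base-SI form of the siemens.

S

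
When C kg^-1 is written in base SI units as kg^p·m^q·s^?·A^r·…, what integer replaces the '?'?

C = A·s = s·A (charge = current × time).
Combining: C·kg⁻¹ = (s·A) · kg⁻¹ = kg⁻¹·s·A.
The exponent of s is 1.

1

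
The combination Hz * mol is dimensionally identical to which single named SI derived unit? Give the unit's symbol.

Hz = s⁻¹.
Combining: Hz·mol = s⁻¹ · mol = s⁻¹·mol.
s⁻¹·mol is the base-SI form of the katal.

kat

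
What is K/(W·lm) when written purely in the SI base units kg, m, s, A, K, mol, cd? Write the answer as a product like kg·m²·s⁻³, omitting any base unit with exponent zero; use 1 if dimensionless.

W = J/s (power = energy per time),
    = kg·m²·s⁻³.
So W⁻¹ = kg⁻¹·m⁻²·s³.
lm = cd·sr = cd (luminous flux; sr is dimensionless).
So lm⁻¹ = cd⁻¹.
Combining: W⁻¹·lm⁻¹·K = (kg⁻¹·m⁻²·s³) · cd⁻¹ · K = kg⁻¹·m⁻²·s³·K·cd⁻¹.

kg⁻¹·m⁻²·s³·K·cd⁻¹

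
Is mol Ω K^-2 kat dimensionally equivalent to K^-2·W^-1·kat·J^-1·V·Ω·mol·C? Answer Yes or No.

Left side:
  Ω = kg·m²·s⁻³·A⁻².
  kat = s⁻¹·mol.
  Combining: mol·Ω·K⁻²·kat = mol · (kg·m²·s⁻³·A⁻²) · K⁻² · (s⁻¹·mol) = kg·m²·s⁻⁴·A⁻²·K⁻²·mol².
Right side:
  W = kg·m²·s⁻³.
  So W⁻¹ = kg⁻¹·m⁻²·s³.
  kat = s⁻¹·mol.
  J = kg·m²·s⁻².
  So J⁻¹ = kg⁻¹·m⁻²·s².
  V = kg·m²·s⁻³·A⁻¹.
  Ω = kg·m²·s⁻³·A⁻².
  C = s·A.
  Combining: K⁻²·W⁻¹·kat·J⁻¹·V·Ω·mol·C = K⁻² · (kg⁻¹·m⁻²·s³) · (s⁻¹·mol) · (kg⁻¹·m⁻²·s²) · (kg·m²·s⁻³·A⁻¹) · (kg·m²·s⁻³·A⁻²) · mol · (s·A) = s⁻¹·A⁻²·K⁻²·mol².
Left is kg·m²·s⁻⁴·A⁻²·K⁻²·mol²; right is s⁻¹·A⁻²·K⁻²·mol² — different.

No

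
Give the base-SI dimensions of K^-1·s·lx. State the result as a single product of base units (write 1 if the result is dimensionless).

m⁻²·s·K⁻¹·cd

lx = lm/m² (illuminance = luminous flux per area),
    = m⁻²·cd.
Combining: K⁻¹·s·lx = K⁻¹ · s · (m⁻²·cd) = m⁻²·s·K⁻¹·cd.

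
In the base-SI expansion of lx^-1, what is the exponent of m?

2

lx = lm/m² (illuminance = luminous flux per area),
    = m⁻²·cd.
So lx⁻¹ = m²·cd⁻¹.
The exponent of m is 2.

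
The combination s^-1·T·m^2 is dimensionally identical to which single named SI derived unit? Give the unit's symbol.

V

T = kg·s⁻²·A⁻¹.
Combining: s⁻¹·T·m² = s⁻¹ · (kg·s⁻²·A⁻¹) · m² = kg·m²·s⁻³·A⁻¹.
kg·m²·s⁻³·A⁻¹ is the base-SI form of the volt.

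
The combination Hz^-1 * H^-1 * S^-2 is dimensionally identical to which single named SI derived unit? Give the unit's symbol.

Hz = 1/s = s⁻¹ (frequency is cycles per second).
So Hz⁻¹ = s.
H = Wb/A (inductance = flux per current),
    = kg·m²·s⁻²·A⁻².
So H⁻¹ = kg⁻¹·m⁻²·s²·A².
S = 1/Ω (conductance is reciprocal resistance),
    = kg⁻¹·m⁻²·s³·A².
So S⁻² = kg²·m⁴·s⁻⁶·A⁻⁴.
Combining: Hz⁻¹·H⁻¹·S⁻² = s · (kg⁻¹·m⁻²·s²·A²) · (kg²·m⁴·s⁻⁶·A⁻⁴) = kg·m²·s⁻³·A⁻².
kg·m²·s⁻³·A⁻² is the base-SI form of the ohm.

Ω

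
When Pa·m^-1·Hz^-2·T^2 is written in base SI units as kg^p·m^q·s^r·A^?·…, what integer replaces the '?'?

-2

Pa = kg·m⁻¹·s⁻².
Hz = s⁻¹.
So Hz⁻² = s².
T = kg·s⁻²·A⁻¹.
So T² = kg²·s⁻⁴·A⁻².
Combining: Pa·m⁻¹·Hz⁻²·T² = (kg·m⁻¹·s⁻²) · m⁻¹ · s² · (kg²·s⁻⁴·A⁻²) = kg³·m⁻²·s⁻⁴·A⁻².
The exponent of A is -2.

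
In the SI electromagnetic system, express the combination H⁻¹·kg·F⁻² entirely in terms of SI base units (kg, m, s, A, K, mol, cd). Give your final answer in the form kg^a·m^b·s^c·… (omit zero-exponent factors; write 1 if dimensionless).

H = kg·m²·s⁻²·A⁻².
So H⁻¹ = kg⁻¹·m⁻²·s²·A².
F = kg⁻¹·m⁻²·s⁴·A².
So F⁻² = kg²·m⁴·s⁻⁸·A⁻⁴.
Combining: H⁻¹·kg·F⁻² = (kg⁻¹·m⁻²·s²·A²) · kg · (kg²·m⁴·s⁻⁸·A⁻⁴) = kg²·m²·s⁻⁶·A⁻².

kg²·m²·s⁻⁶·A⁻²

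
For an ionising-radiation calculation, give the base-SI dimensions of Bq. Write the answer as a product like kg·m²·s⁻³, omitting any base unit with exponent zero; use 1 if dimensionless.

Bq = s⁻¹.

s⁻¹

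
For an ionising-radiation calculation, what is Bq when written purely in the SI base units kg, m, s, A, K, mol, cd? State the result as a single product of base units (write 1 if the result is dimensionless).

s⁻¹

Bq = 1/s = s⁻¹ (activity is decays per second).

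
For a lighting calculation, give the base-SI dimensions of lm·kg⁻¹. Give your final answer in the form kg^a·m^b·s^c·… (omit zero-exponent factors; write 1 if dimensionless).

kg⁻¹·cd

lm = cd.
Combining: lm·kg⁻¹ = cd · kg⁻¹ = kg⁻¹·cd.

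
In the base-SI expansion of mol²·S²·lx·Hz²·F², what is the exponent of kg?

-4

S = kg⁻¹·m⁻²·s³·A².
So S² = kg⁻²·m⁻⁴·s⁶·A⁴.
lx = m⁻²·cd.
Hz = s⁻¹.
So Hz² = s⁻².
F = kg⁻¹·m⁻²·s⁴·A².
So F² = kg⁻²·m⁻⁴·s⁸·A⁴.
Combining: mol²·S²·lx·Hz²·F² = mol² · (kg⁻²·m⁻⁴·s⁶·A⁴) · (m⁻²·cd) · s⁻² · (kg⁻²·m⁻⁴·s⁸·A⁴) = kg⁻⁴·m⁻¹⁰·s¹²·A⁸·mol²·cd.
The exponent of kg is -4.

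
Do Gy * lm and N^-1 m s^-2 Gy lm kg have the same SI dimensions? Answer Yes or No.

Yes

Left side:
  Gy = J/kg (absorbed dose = energy per mass),
      = m²·s⁻².
  lm = cd·sr = cd (luminous flux; sr is dimensionless).
  Combining: Gy·lm = (m²·s⁻²) · cd = m²·s⁻²·cd.
Right side:
  N = kg·m·s⁻².
  So N⁻¹ = kg⁻¹·m⁻¹·s².
  Gy = m²·s⁻².
  lm = cd.
  Combining: N⁻¹·m·s⁻²·Gy·lm·kg = (kg⁻¹·m⁻¹·s²) · m · s⁻² · (m²·s⁻²) · cd · kg = m²·s⁻²·cd.
Both reduce to m²·s⁻²·cd.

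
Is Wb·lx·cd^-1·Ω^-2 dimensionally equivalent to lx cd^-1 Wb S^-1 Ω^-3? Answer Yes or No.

Left side:
  Wb = V·s (flux: a volt is a weber per second),
      = kg·m²·s⁻²·A⁻¹.
  lx = lm/m² (illuminance = luminous flux per area),
      = m⁻²·cd.
  Ω = V/A (resistance = voltage per current),
      = kg·m²·s⁻³·A⁻².
  So Ω⁻² = kg⁻²·m⁻⁴·s⁶·A⁴.
  Combining: Wb·lx·cd⁻¹·Ω⁻² = (kg·m²·s⁻²·A⁻¹) · (m⁻²·cd) · cd⁻¹ · (kg⁻²·m⁻⁴·s⁶·A⁴) = kg⁻¹·m⁻⁴·s⁴·A³.
Right side:
  lx = lm/m² (illuminance = luminous flux per area),
      = m⁻²·cd.
  Wb = V·s (flux: a volt is a weber per second),
      = kg·m²·s⁻²·A⁻¹.
  S = 1/Ω (conductance is reciprocal resistance),
      = kg⁻¹·m⁻²·s³·A².
  So S⁻¹ = kg·m²·s⁻³·A⁻².
  Ω = V/A (resistance = voltage per current),
      = kg·m²·s⁻³·A⁻².
  So Ω⁻³ = kg⁻³·m⁻⁶·s⁹·A⁶.
  Combining: lx·cd⁻¹·Wb·S⁻¹·Ω⁻³ = (m⁻²·cd) · cd⁻¹ · (kg·m²·s⁻²·A⁻¹) · (kg·m²·s⁻³·A⁻²) · (kg⁻³·m⁻⁶·s⁹·A⁶) = kg⁻¹·m⁻⁴·s⁴·A³.
Both reduce to kg⁻¹·m⁻⁴·s⁴·A³.

Yes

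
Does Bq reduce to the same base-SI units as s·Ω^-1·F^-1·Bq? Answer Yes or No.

Yes

Left side:
  Bq = 1/s = s⁻¹ (activity is decays per second).
Right side:
  Ω = kg·m²·s⁻³·A⁻².
  So Ω⁻¹ = kg⁻¹·m⁻²·s³·A².
  F = kg⁻¹·m⁻²·s⁴·A².
  So F⁻¹ = kg·m²·s⁻⁴·A⁻².
  Bq = s⁻¹.
  Combining: s·Ω⁻¹·F⁻¹·Bq = s · (kg⁻¹·m⁻²·s³·A²) · (kg·m²·s⁻⁴·A⁻²) · s⁻¹ = s⁻¹.
Both reduce to s⁻¹.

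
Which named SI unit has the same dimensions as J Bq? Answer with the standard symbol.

J = kg·m²·s⁻².
Bq = s⁻¹.
Combining: J·Bq = (kg·m²·s⁻²) · s⁻¹ = kg·m²·s⁻³.
kg·m²·s⁻³ is the base-SI form of the watt.

W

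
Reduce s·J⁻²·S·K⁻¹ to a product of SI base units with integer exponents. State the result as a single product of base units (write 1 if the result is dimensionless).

J = N·m (work = force × distance),
    = kg·m²·s⁻².
So J⁻² = kg⁻²·m⁻⁴·s⁴.
S = 1/Ω (conductance is reciprocal resistance),
    = kg⁻¹·m⁻²·s³·A².
Combining: s·J⁻²·S·K⁻¹ = s · (kg⁻²·m⁻⁴·s⁴) · (kg⁻¹·m⁻²·s³·A²) · K⁻¹ = kg⁻³·m⁻⁶·s⁸·A²·K⁻¹.

kg⁻³·m⁻⁶·s⁸·A²·K⁻¹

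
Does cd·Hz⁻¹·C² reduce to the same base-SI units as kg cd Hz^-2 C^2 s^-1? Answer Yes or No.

Left side:
  Hz = s⁻¹.
  So Hz⁻¹ = s.
  C = s·A.
  So C² = s²·A².
  Combining: cd·Hz⁻¹·C² = cd · s · (s²·A²) = s³·A²·cd.
Right side:
  Hz = 1/s = s⁻¹ (frequency is cycles per second).
  So Hz⁻² = s².
  C = A·s = s·A (charge = current × time).
  So C² = s²·A².
  Combining: kg·cd·Hz⁻²·C²·s⁻¹ = kg · cd · s² · (s²·A²) · s⁻¹ = kg·s³·A²·cd.
Left is s³·A²·cd; right is kg·s³·A²·cd — different.

No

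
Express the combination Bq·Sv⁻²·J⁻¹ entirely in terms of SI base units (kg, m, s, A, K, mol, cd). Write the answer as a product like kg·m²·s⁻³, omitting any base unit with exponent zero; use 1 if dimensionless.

kg⁻¹·m⁻⁶·s⁵

Bq = 1/s = s⁻¹ (activity is decays per second).
Sv = J/kg (equivalent dose = energy per mass),
    = m²·s⁻².
So Sv⁻² = m⁻⁴·s⁴.
J = N·m (work = force × distance),
    = kg·m²·s⁻².
So J⁻¹ = kg⁻¹·m⁻²·s².
Combining: Bq·Sv⁻²·J⁻¹ = s⁻¹ · (m⁻⁴·s⁴) · (kg⁻¹·m⁻²·s²) = kg⁻¹·m⁻⁶·s⁵.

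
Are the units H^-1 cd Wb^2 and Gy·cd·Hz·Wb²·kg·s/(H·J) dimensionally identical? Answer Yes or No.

Left side:
  H = kg·m²·s⁻²·A⁻².
  So H⁻¹ = kg⁻¹·m⁻²·s²·A².
  Wb = kg·m²·s⁻²·A⁻¹.
  So Wb² = kg²·m⁴·s⁻⁴·A⁻².
  Combining: H⁻¹·cd·Wb² = (kg⁻¹·m⁻²·s²·A²) · cd · (kg²·m⁴·s⁻⁴·A⁻²) = kg·m²·s⁻²·cd.
Right side:
  H = Wb/A (inductance = flux per current),
      = kg·m²·s⁻²·A⁻².
  So H⁻¹ = kg⁻¹·m⁻²·s²·A².
  Gy = J/kg (absorbed dose = energy per mass),
      = m²·s⁻².
  Hz = 1/s = s⁻¹ (frequency is cycles per second).
  Wb = V·s (flux: a volt is a weber per second),
      = kg·m²·s⁻²·A⁻¹.
  So Wb² = kg²·m⁴·s⁻⁴·A⁻².
  J = N·m (work = force × distance),
      = kg·m²·s⁻².
  So J⁻¹ = kg⁻¹·m⁻²·s².
  Combining: H⁻¹·Gy·cd·Hz·Wb²·J⁻¹·kg·s = (kg⁻¹·m⁻²·s²·A²) · (m²·s⁻²) · cd · s⁻¹ · (kg²·m⁴·s⁻⁴·A⁻²) · (kg⁻¹·m⁻²·s²) · kg · s = kg·m²·s⁻²·cd.
Both reduce to kg·m²·s⁻²·cd.

Yes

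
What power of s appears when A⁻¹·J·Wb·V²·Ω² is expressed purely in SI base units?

J = N·m (work = force × distance),
    = kg·m²·s⁻².
Wb = V·s (flux: a volt is a weber per second),
    = kg·m²·s⁻²·A⁻¹.
V = W/A (potential = power per current),
    = kg·m²·s⁻³·A⁻¹.
So V² = kg²·m⁴·s⁻⁶·A⁻².
Ω = V/A (resistance = voltage per current),
    = kg·m²·s⁻³·A⁻².
So Ω² = kg²·m⁴·s⁻⁶·A⁻⁴.
Combining: A⁻¹·J·Wb·V²·Ω² = A⁻¹ · (kg·m²·s⁻²) · (kg·m²·s⁻²·A⁻¹) · (kg²·m⁴·s⁻⁶·A⁻²) · (kg²·m⁴·s⁻⁶·A⁻⁴) = kg⁶·m¹²·s⁻¹⁶·A⁻⁸.
The exponent of s is -16.

-16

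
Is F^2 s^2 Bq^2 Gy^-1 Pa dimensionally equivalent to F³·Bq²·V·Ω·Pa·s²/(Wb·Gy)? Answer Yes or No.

Left side:
  F = C/V (capacitance = charge per voltage),
      = A·s/(kg·m²·s⁻³·A⁻¹) (substituting C and V),
      = kg⁻¹·m⁻²·s⁴·A².
  So F² = kg⁻²·m⁻⁴·s⁸·A⁴.
  Bq = 1/s = s⁻¹ (activity is decays per second).
  So Bq² = s⁻².
  Gy = J/kg (absorbed dose = energy per mass),
      = m²·s⁻².
  So Gy⁻¹ = m⁻²·s².
  Pa = N/m² (pressure = force per area),
      = kg·m⁻¹·s⁻².
  Combining: F²·s²·Bq²·Gy⁻¹·Pa = (kg⁻²·m⁻⁴·s⁸·A⁴) · s² · s⁻² · (m⁻²·s²) · (kg·m⁻¹·s⁻²) = kg⁻¹·m⁻⁷·s⁸·A⁴.
Right side:
  F = C/V (capacitance = charge per voltage),
      = A·s/(kg·m²·s⁻³·A⁻¹) (substituting C and V),
      = kg⁻¹·m⁻²·s⁴·A².
  So F³ = kg⁻³·m⁻⁶·s¹²·A⁶.
  Bq = 1/s = s⁻¹ (activity is decays per second).
  So Bq² = s⁻².
  Wb = V·s (flux: a volt is a weber per second),
      = kg·m²·s⁻²·A⁻¹.
  So Wb⁻¹ = kg⁻¹·m⁻²·s²·A.
  V = W/A (potential = power per current),
      = kg·m²·s⁻³·A⁻¹.
  Ω = V/A (resistance = voltage per current),
      = kg·m²·s⁻³·A⁻².
  Gy = J/kg (absorbed dose = energy per mass),
      = m²·s⁻².
  So Gy⁻¹ = m⁻²·s².
  Pa = N/m² (pressure = force per area),
      = kg·m⁻¹·s⁻².
  Combining: F³·Bq²·Wb⁻¹·V·Ω·Gy⁻¹·Pa·s² = (kg⁻³·m⁻⁶·s¹²·A⁶) · s⁻² · (kg⁻¹·m⁻²·s²·A) · (kg·m²·s⁻³·A⁻¹) · (kg·m²·s⁻³·A⁻²) · (m⁻²·s²) · (kg·m⁻¹·s⁻²) · s² = kg⁻¹·m⁻⁷·s⁸·A⁴.
Both reduce to kg⁻¹·m⁻⁷·s⁸·A⁴.

Yes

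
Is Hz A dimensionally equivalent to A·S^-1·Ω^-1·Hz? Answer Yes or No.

Yes

Left side:
  Hz = 1/s = s⁻¹ (frequency is cycles per second).
  Combining: Hz·A = s⁻¹ · A = s⁻¹·A.
Right side:
  S = 1/Ω (conductance is reciprocal resistance),
      = kg⁻¹·m⁻²·s³·A².
  So S⁻¹ = kg·m²·s⁻³·A⁻².
  Ω = V/A (resistance = voltage per current),
      = kg·m²·s⁻³·A⁻².
  So Ω⁻¹ = kg⁻¹·m⁻²·s³·A².
  Hz = 1/s = s⁻¹ (frequency is cycles per second).
  Combining: A·S⁻¹·Ω⁻¹·Hz = A · (kg·m²·s⁻³·A⁻²) · (kg⁻¹·m⁻²·s³·A²) · s⁻¹ = s⁻¹·A.
Both reduce to s⁻¹·A.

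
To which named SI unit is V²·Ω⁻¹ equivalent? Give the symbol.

V = W/A (potential = power per current),
    = kg·m²·s⁻³·A⁻¹.
So V² = kg²·m⁴·s⁻⁶·A⁻².
Ω = V/A (resistance = voltage per current),
    = kg·m²·s⁻³·A⁻².
So Ω⁻¹ = kg⁻¹·m⁻²·s³·A².
Combining: V²·Ω⁻¹ = (kg²·m⁴·s⁻⁶·A⁻²) · (kg⁻¹·m⁻²·s³·A²) = kg·m²·s⁻³.
kg·m²·s⁻³ is the base-SI form of the watt.

W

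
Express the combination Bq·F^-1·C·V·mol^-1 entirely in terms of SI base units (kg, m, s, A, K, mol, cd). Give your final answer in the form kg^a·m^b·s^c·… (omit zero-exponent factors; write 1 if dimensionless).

Bq = 1/s = s⁻¹ (activity is decays per second).
F = C/V (capacitance = charge per voltage),
    = A·s/(kg·m²·s⁻³·A⁻¹) (substituting C and V),
    = kg⁻¹·m⁻²·s⁴·A².
So F⁻¹ = kg·m²·s⁻⁴·A⁻².
C = A·s = s·A (charge = current × time).
V = W/A (potential = power per current),
    = kg·m²·s⁻³·A⁻¹.
Combining: Bq·F⁻¹·C·V·mol⁻¹ = s⁻¹ · (kg·m²·s⁻⁴·A⁻²) · (s·A) · (kg·m²·s⁻³·A⁻¹) · mol⁻¹ = kg²·m⁴·s⁻⁷·A⁻²·mol⁻¹.

kg²·m⁴·s⁻⁷·A⁻²·mol⁻¹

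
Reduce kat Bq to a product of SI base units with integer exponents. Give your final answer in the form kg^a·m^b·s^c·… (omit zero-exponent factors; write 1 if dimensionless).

s⁻²·mol

kat = s⁻¹·mol.
Bq = s⁻¹.
Combining: kat·Bq = (s⁻¹·mol) · s⁻¹ = s⁻²·mol.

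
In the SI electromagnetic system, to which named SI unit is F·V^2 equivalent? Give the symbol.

J

F = C/V (capacitance = charge per voltage),
    = A·s/(kg·m²·s⁻³·A⁻¹) (substituting C and V),
    = kg⁻¹·m⁻²·s⁴·A².
V = W/A (potential = power per current),
    = kg·m²·s⁻³·A⁻¹.
So V² = kg²·m⁴·s⁻⁶·A⁻².
Combining: F·V² = (kg⁻¹·m⁻²·s⁴·A²) · (kg²·m⁴·s⁻⁶·A⁻²) = kg·m²·s⁻².
kg·m²·s⁻² is the base-SI form of the joule.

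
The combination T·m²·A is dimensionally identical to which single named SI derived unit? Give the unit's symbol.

J

T = kg·s⁻²·A⁻¹.
Combining: T·m²·A = (kg·s⁻²·A⁻¹) · m² · A = kg·m²·s⁻².
kg·m²·s⁻² is the base-SI form of the joule.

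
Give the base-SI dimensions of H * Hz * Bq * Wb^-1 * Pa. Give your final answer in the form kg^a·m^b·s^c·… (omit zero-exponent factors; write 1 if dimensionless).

H = Wb/A (inductance = flux per current),
    = kg·m²·s⁻²·A⁻².
Hz = 1/s = s⁻¹ (frequency is cycles per second).
Bq = 1/s = s⁻¹ (activity is decays per second).
Wb = V·s (flux: a volt is a weber per second),
    = kg·m²·s⁻²·A⁻¹.
So Wb⁻¹ = kg⁻¹·m⁻²·s²·A.
Pa = N/m² (pressure = force per area),
    = kg·m⁻¹·s⁻².
Combining: H·Hz·Bq·Wb⁻¹·Pa = (kg·m²·s⁻²·A⁻²) · s⁻¹ · s⁻¹ · (kg⁻¹·m⁻²·s²·A) · (kg·m⁻¹·s⁻²) = kg·m⁻¹·s⁻⁴·A⁻¹.

kg·m⁻¹·s⁻⁴·A⁻¹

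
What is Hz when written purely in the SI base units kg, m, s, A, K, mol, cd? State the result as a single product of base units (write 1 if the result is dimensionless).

s⁻¹

Hz = 1/s = s⁻¹ (frequency is cycles per second).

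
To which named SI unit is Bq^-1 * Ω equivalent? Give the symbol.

Bq = s⁻¹.
So Bq⁻¹ = s.
Ω = kg·m²·s⁻³·A⁻².
Combining: Bq⁻¹·Ω = s · (kg·m²·s⁻³·A⁻²) = kg·m²·s⁻²·A⁻².
kg·m²·s⁻²·A⁻² is the base-SI form of the henry.

H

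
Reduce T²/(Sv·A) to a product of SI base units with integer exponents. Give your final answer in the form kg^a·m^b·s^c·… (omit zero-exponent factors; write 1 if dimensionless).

kg²·m⁻²·s⁻²·A⁻³

T = Wb/m² (flux density = flux per area),
    = kg·s⁻²·A⁻¹.
So T² = kg²·s⁻⁴·A⁻².
Sv = J/kg (equivalent dose = energy per mass),
    = m²·s⁻².
So Sv⁻¹ = m⁻²·s².
Combining: T²·Sv⁻¹·A⁻¹ = (kg²·s⁻⁴·A⁻²) · (m⁻²·s²) · A⁻¹ = kg²·m⁻²·s⁻²·A⁻³.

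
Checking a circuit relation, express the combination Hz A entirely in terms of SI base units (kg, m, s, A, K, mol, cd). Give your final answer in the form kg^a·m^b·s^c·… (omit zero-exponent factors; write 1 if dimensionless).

Hz = 1/s = s⁻¹ (frequency is cycles per second).
Combining: Hz·A = s⁻¹ · A = s⁻¹·A.

s⁻¹·A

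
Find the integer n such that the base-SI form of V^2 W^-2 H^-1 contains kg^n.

-1

V = W/A (potential = power per current),
    = kg·m²·s⁻³·A⁻¹.
So V² = kg²·m⁴·s⁻⁶·A⁻².
W = J/s (power = energy per time),
    = kg·m²·s⁻³.
So W⁻² = kg⁻²·m⁻⁴·s⁶.
H = Wb/A (inductance = flux per current),
    = kg·m²·s⁻²·A⁻².
So H⁻¹ = kg⁻¹·m⁻²·s²·A².
Combining: V²·W⁻²·H⁻¹ = (kg²·m⁴·s⁻⁶·A⁻²) · (kg⁻²·m⁻⁴·s⁶) · (kg⁻¹·m⁻²·s²·A²) = kg⁻¹·m⁻²·s².
The exponent of kg is -1.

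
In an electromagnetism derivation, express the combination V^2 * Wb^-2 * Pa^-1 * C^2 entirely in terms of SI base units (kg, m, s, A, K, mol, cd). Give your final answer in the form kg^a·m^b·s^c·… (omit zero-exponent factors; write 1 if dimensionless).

kg⁻¹·m·s²·A²

V = W/A (potential = power per current),
    = kg·m²·s⁻³·A⁻¹.
So V² = kg²·m⁴·s⁻⁶·A⁻².
Wb = V·s (flux: a volt is a weber per second),
    = kg·m²·s⁻²·A⁻¹.
So Wb⁻² = kg⁻²·m⁻⁴·s⁴·A².
Pa = N/m² (pressure = force per area),
    = kg·m⁻¹·s⁻².
So Pa⁻¹ = kg⁻¹·m·s².
C = A·s = s·A (charge = current × time).
So C² = s²·A².
Combining: V²·Wb⁻²·Pa⁻¹·C² = (kg²·m⁴·s⁻⁶·A⁻²) · (kg⁻²·m⁻⁴·s⁴·A²) · (kg⁻¹·m·s²) · (s²·A²) = kg⁻¹·m·s²·A².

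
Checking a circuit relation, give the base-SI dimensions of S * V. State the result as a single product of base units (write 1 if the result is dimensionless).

A

S = 1/Ω (conductance is reciprocal resistance),
    = kg⁻¹·m⁻²·s³·A².
V = W/A (potential = power per current),
    = kg·m²·s⁻³·A⁻¹.
Combining: S·V = (kg⁻¹·m⁻²·s³·A²) · (kg·m²·s⁻³·A⁻¹) = A.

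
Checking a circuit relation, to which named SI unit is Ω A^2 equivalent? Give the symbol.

Ω = V/A (resistance = voltage per current),
    = kg·m²·s⁻³·A⁻².
Combining: Ω·A² = (kg·m²·s⁻³·A⁻²) · A² = kg·m²·s⁻³.
kg·m²·s⁻³ is the base-SI form of the watt.

W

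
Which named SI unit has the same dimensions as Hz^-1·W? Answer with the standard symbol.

J

Hz = s⁻¹.
So Hz⁻¹ = s.
W = kg·m²·s⁻³.
Combining: Hz⁻¹·W = s · (kg·m²·s⁻³) = kg·m²·s⁻².
kg·m²·s⁻² is the base-SI form of the joule.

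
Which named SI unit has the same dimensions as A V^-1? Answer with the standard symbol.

S

V = kg·m²·s⁻³·A⁻¹.
So V⁻¹ = kg⁻¹·m⁻²·s³·A.
Combining: A·V⁻¹ = A · (kg⁻¹·m⁻²·s³·A) = kg⁻¹·m⁻²·s³·A².
kg⁻¹·m⁻²·s³·A² is the base-SI form of the siemens.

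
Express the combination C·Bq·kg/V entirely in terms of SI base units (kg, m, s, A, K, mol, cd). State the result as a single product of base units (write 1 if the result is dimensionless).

V = W/A (potential = power per current),
    = kg·m²·s⁻³·A⁻¹.
So V⁻¹ = kg⁻¹·m⁻²·s³·A.
C = A·s = s·A (charge = current × time).
Bq = 1/s = s⁻¹ (activity is decays per second).
Combining: V⁻¹·C·Bq·kg = (kg⁻¹·m⁻²·s³·A) · (s·A) · s⁻¹ · kg = m⁻²·s³·A².

m⁻²·s³·A²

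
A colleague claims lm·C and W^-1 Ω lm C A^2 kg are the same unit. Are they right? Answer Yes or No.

Left side:
  lm = cd·sr = cd (luminous flux; sr is dimensionless).
  C = A·s = s·A (charge = current × time).
  Combining: lm·C = cd · (s·A) = s·A·cd.
Right side:
  W = J/s (power = energy per time),
      = kg·m²·s⁻³.
  So W⁻¹ = kg⁻¹·m⁻²·s³.
  Ω = V/A (resistance = voltage per current),
      = kg·m²·s⁻³·A⁻².
  lm = cd·sr = cd (luminous flux; sr is dimensionless).
  C = A·s = s·A (charge = current × time).
  Combining: W⁻¹·Ω·lm·C·A²·kg = (kg⁻¹·m⁻²·s³) · (kg·m²·s⁻³·A⁻²) · cd · (s·A) · A² · kg = kg·s·A·cd.
Left is s·A·cd; right is kg·s·A·cd — different.

No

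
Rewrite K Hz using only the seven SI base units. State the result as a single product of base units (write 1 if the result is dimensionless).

s⁻¹·K

Hz = 1/s = s⁻¹ (frequency is cycles per second).
Combining: K·Hz = K · s⁻¹ = s⁻¹·K.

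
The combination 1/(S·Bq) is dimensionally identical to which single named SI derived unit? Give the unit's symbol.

H

S = 1/Ω (conductance is reciprocal resistance),
    = kg⁻¹·m⁻²·s³·A².
So S⁻¹ = kg·m²·s⁻³·A⁻².
Bq = 1/s = s⁻¹ (activity is decays per second).
So Bq⁻¹ = s.
Combining: S⁻¹·Bq⁻¹ = (kg·m²·s⁻³·A⁻²) · s = kg·m²·s⁻²·A⁻².
kg·m²·s⁻²·A⁻² is the base-SI form of the henry.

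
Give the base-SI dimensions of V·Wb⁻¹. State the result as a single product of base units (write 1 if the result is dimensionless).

s⁻¹

V = kg·m²·s⁻³·A⁻¹.
Wb = kg·m²·s⁻²·A⁻¹.
So Wb⁻¹ = kg⁻¹·m⁻²·s²·A.
Combining: V·Wb⁻¹ = (kg·m²·s⁻³·A⁻¹) · (kg⁻¹·m⁻²·s²·A) = s⁻¹.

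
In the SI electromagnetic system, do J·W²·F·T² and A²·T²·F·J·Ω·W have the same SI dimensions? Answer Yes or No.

Left side:
  J = N·m (work = force × distance),
      = kg·m²·s⁻².
  W = J/s (power = energy per time),
      = kg·m²·s⁻³.
  So W² = kg²·m⁴·s⁻⁶.
  F = C/V (capacitance = charge per voltage),
      = A·s/(kg·m²·s⁻³·A⁻¹) (substituting C and V),
      = kg⁻¹·m⁻²·s⁴·A².
  T = Wb/m² (flux density = flux per area),
      = kg·s⁻²·A⁻¹.
  So T² = kg²·s⁻⁴·A⁻².
  Combining: J·W²·F·T² = (kg·m²·s⁻²) · (kg²·m⁴·s⁻⁶) · (kg⁻¹·m⁻²·s⁴·A²) · (kg²·s⁻⁴·A⁻²) = kg⁴·m⁴·s⁻⁸.
Right side:
  T = Wb/m² (flux density = flux per area),
      = kg·s⁻²·A⁻¹.
  So T² = kg²·s⁻⁴·A⁻².
  F = C/V (capacitance = charge per voltage),
      = A·s/(kg·m²·s⁻³·A⁻¹) (substituting C and V),
      = kg⁻¹·m⁻²·s⁴·A².
  J = N·m (work = force × distance),
      = kg·m²·s⁻².
  Ω = V/A (resistance = voltage per current),
      = kg·m²·s⁻³·A⁻².
  W = J/s (power = energy per time),
      = kg·m²·s⁻³.
  Combining: A²·T²·F·J·Ω·W = A² · (kg²·s⁻⁴·A⁻²) · (kg⁻¹·m⁻²·s⁴·A²) · (kg·m²·s⁻²) · (kg·m²·s⁻³·A⁻²) · (kg·m²·s⁻³) = kg⁴·m⁴·s⁻⁸.
Both reduce to kg⁴·m⁴·s⁻⁸.

Yes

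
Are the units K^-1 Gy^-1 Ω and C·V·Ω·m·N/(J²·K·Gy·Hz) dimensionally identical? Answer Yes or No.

Left side:
  Gy = J/kg (absorbed dose = energy per mass),
      = m²·s⁻².
  So Gy⁻¹ = m⁻²·s².
  Ω = V/A (resistance = voltage per current),
      = kg·m²·s⁻³·A⁻².
  Combining: K⁻¹·Gy⁻¹·Ω = K⁻¹ · (m⁻²·s²) · (kg·m²·s⁻³·A⁻²) = kg·s⁻¹·A⁻²·K⁻¹.
Right side:
  J = kg·m²·s⁻².
  So J⁻² = kg⁻²·m⁻⁴·s⁴.
  C = s·A.
  V = kg·m²·s⁻³·A⁻¹.
  Ω = kg·m²·s⁻³·A⁻².
  N = kg·m·s⁻².
  Gy = m²·s⁻².
  So Gy⁻¹ = m⁻²·s².
  Hz = s⁻¹.
  So Hz⁻¹ = s.
  Combining: J⁻²·C·V·Ω·m·K⁻¹·N·Gy⁻¹·Hz⁻¹ = (kg⁻²·m⁻⁴·s⁴) · (s·A) · (kg·m²·s⁻³·A⁻¹) · (kg·m²·s⁻³·A⁻²) · m · K⁻¹ · (kg·m·s⁻²) · (m⁻²·s²) · s = kg·A⁻²·K⁻¹.
Left is kg·s⁻¹·A⁻²·K⁻¹; right is kg·A⁻²·K⁻¹ — different.

No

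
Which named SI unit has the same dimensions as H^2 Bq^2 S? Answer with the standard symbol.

H = Wb/A (inductance = flux per current),
    = kg·m²·s⁻²·A⁻².
So H² = kg²·m⁴·s⁻⁴·A⁻⁴.
Bq = 1/s = s⁻¹ (activity is decays per second).
So Bq² = s⁻².
S = 1/Ω (conductance is reciprocal resistance),
    = kg⁻¹·m⁻²·s³·A².
Combining: H²·Bq²·S = (kg²·m⁴·s⁻⁴·A⁻⁴) · s⁻² · (kg⁻¹·m⁻²·s³·A²) = kg·m²·s⁻³·A⁻².
kg·m²·s⁻³·A⁻² is the base-SI form of the ohm.

Ω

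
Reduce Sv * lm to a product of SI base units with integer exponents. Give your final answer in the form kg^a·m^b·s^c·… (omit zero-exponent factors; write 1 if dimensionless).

Sv = J/kg (equivalent dose = energy per mass),
    = m²·s⁻².
lm = cd·sr = cd (luminous flux; sr is dimensionless).
Combining: Sv·lm = (m²·s⁻²) · cd = m²·s⁻²·cd.

m²·s⁻²·cd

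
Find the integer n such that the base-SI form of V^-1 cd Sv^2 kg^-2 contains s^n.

V = kg·m²·s⁻³·A⁻¹.
So V⁻¹ = kg⁻¹·m⁻²·s³·A.
Sv = m²·s⁻².
So Sv² = m⁴·s⁻⁴.
Combining: V⁻¹·cd·Sv²·kg⁻² = (kg⁻¹·m⁻²·s³·A) · cd · (m⁴·s⁻⁴) · kg⁻² = kg⁻³·m²·s⁻¹·A·cd.
The exponent of s is -1.

-1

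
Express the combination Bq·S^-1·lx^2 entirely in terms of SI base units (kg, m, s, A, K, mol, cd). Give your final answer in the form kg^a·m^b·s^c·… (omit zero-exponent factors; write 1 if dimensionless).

kg·m⁻²·s⁻⁴·A⁻²·cd²

Bq = 1/s = s⁻¹ (activity is decays per second).
S = 1/Ω (conductance is reciprocal resistance),
    = kg⁻¹·m⁻²·s³·A².
So S⁻¹ = kg·m²·s⁻³·A⁻².
lx = lm/m² (illuminance = luminous flux per area),
    = m⁻²·cd.
So lx² = m⁻⁴·cd².
Combining: Bq·S⁻¹·lx² = s⁻¹ · (kg·m²·s⁻³·A⁻²) · (m⁻⁴·cd²) = kg·m⁻²·s⁻⁴·A⁻²·cd².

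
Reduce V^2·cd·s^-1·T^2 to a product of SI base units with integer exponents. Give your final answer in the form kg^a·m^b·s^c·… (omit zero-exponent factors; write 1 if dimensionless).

kg⁴·m⁴·s⁻¹¹·A⁻⁴·cd

V = kg·m²·s⁻³·A⁻¹.
So V² = kg²·m⁴·s⁻⁶·A⁻².
T = kg·s⁻²·A⁻¹.
So T² = kg²·s⁻⁴·A⁻².
Combining: V²·cd·s⁻¹·T² = (kg²·m⁴·s⁻⁶·A⁻²) · cd · s⁻¹ · (kg²·s⁻⁴·A⁻²) = kg⁴·m⁴·s⁻¹¹·A⁻⁴·cd.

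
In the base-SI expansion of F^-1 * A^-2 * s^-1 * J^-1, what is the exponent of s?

F = C/V (capacitance = charge per voltage),
    = A·s/(kg·m²·s⁻³·A⁻¹) (substituting C and V),
    = kg⁻¹·m⁻²·s⁴·A².
So F⁻¹ = kg·m²·s⁻⁴·A⁻².
J = N·m (work = force × distance),
    = kg·m²·s⁻².
So J⁻¹ = kg⁻¹·m⁻²·s².
Combining: F⁻¹·A⁻²·s⁻¹·J⁻¹ = (kg·m²·s⁻⁴·A⁻²) · A⁻² · s⁻¹ · (kg⁻¹·m⁻²·s²) = s⁻³·A⁻⁴.
The exponent of s is -3.

-3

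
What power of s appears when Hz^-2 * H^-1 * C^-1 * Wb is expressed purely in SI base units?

Hz = s⁻¹.
So Hz⁻² = s².
H = kg·m²·s⁻²·A⁻².
So H⁻¹ = kg⁻¹·m⁻²·s²·A².
C = s·A.
So C⁻¹ = s⁻¹·A⁻¹.
Wb = kg·m²·s⁻²·A⁻¹.
Combining: Hz⁻²·H⁻¹·C⁻¹·Wb = s² · (kg⁻¹·m⁻²·s²·A²) · (s⁻¹·A⁻¹) · (kg·m²·s⁻²·A⁻¹) = s.
The exponent of s is 1.

1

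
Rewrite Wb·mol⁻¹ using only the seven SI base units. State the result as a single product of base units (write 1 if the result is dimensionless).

kg·m²·s⁻²·A⁻¹·mol⁻¹

Wb = V·s (flux: a volt is a weber per second),
    = kg·m²·s⁻²·A⁻¹.
Combining: Wb·mol⁻¹ = (kg·m²·s⁻²·A⁻¹) · mol⁻¹ = kg·m²·s⁻²·A⁻¹·mol⁻¹.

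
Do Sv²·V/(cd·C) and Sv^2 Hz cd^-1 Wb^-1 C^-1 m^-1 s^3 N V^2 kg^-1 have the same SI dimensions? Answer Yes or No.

Left side:
  Sv = J/kg (equivalent dose = energy per mass),
      = m²·s⁻².
  So Sv² = m⁴·s⁻⁴.
  V = W/A (potential = power per current),
      = kg·m²·s⁻³·A⁻¹.
  C = A·s = s·A (charge = current × time).
  So C⁻¹ = s⁻¹·A⁻¹.
  Combining: Sv²·V·cd⁻¹·C⁻¹ = (m⁴·s⁻⁴) · (kg·m²·s⁻³·A⁻¹) · cd⁻¹ · (s⁻¹·A⁻¹) = kg·m⁶·s⁻⁸·A⁻²·cd⁻¹.
Right side:
  Sv = J/kg (equivalent dose = energy per mass),
      = m²·s⁻².
  So Sv² = m⁴·s⁻⁴.
  Hz = 1/s = s⁻¹ (frequency is cycles per second).
  Wb = V·s (flux: a volt is a weber per second),
      = kg·m²·s⁻²·A⁻¹.
  So Wb⁻¹ = kg⁻¹·m⁻²·s²·A.
  C = A·s = s·A (charge = current × time).
  So C⁻¹ = s⁻¹·A⁻¹.
  N = kg·m/s² = kg·m·s⁻² (force = mass × acceleration).
  V = W/A (potential = power per current),
      = kg·m²·s⁻³·A⁻¹.
  So V² = kg²·m⁴·s⁻⁶·A⁻².
  Combining: Sv²·Hz·cd⁻¹·Wb⁻¹·C⁻¹·m⁻¹·s³·N·V²·kg⁻¹ = (m⁴·s⁻⁴) · s⁻¹ · cd⁻¹ · (kg⁻¹·m⁻²·s²·A) · (s⁻¹·A⁻¹) · m⁻¹ · s³ · (kg·m·s⁻²) · (kg²·m⁴·s⁻⁶·A⁻²) · kg⁻¹ = kg·m⁶·s⁻⁹·A⁻²·cd⁻¹.
Left is kg·m⁶·s⁻⁸·A⁻²·cd⁻¹; right is kg·m⁶·s⁻⁹·A⁻²·cd⁻¹ — different.

No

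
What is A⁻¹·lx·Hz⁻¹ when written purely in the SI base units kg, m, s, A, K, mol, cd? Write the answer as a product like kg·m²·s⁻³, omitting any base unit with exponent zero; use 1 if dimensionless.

lx = lm/m² (illuminance = luminous flux per area),
    = m⁻²·cd.
Hz = 1/s = s⁻¹ (frequency is cycles per second).
So Hz⁻¹ = s.
Combining: A⁻¹·lx·Hz⁻¹ = A⁻¹ · (m⁻²·cd) · s = m⁻²·s·A⁻¹·cd.

m⁻²·s·A⁻¹·cd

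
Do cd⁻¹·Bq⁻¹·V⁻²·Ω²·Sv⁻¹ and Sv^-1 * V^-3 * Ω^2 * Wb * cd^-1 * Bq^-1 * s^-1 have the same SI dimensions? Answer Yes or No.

Left side:
  Bq = s⁻¹.
  So Bq⁻¹ = s.
  V = kg·m²·s⁻³·A⁻¹.
  So V⁻² = kg⁻²·m⁻⁴·s⁶·A².
  Ω = kg·m²·s⁻³·A⁻².
  So Ω² = kg²·m⁴·s⁻⁶·A⁻⁴.
  Sv = m²·s⁻².
  So Sv⁻¹ = m⁻²·s².
  Combining: cd⁻¹·Bq⁻¹·V⁻²·Ω²·Sv⁻¹ = cd⁻¹ · s · (kg⁻²·m⁻⁴·s⁶·A²) · (kg²·m⁴·s⁻⁶·A⁻⁴) · (m⁻²·s²) = m⁻²·s³·A⁻²·cd⁻¹.
Right side:
  Sv = m²·s⁻².
  So Sv⁻¹ = m⁻²·s².
  V = kg·m²·s⁻³·A⁻¹.
  So V⁻³ = kg⁻³·m⁻⁶·s⁹·A³.
  Ω = kg·m²·s⁻³·A⁻².
  So Ω² = kg²·m⁴·s⁻⁶·A⁻⁴.
  Wb = kg·m²·s⁻²·A⁻¹.
  Bq = s⁻¹.
  So Bq⁻¹ = s.
  Combining: Sv⁻¹·V⁻³·Ω²·Wb·cd⁻¹·Bq⁻¹·s⁻¹ = (m⁻²·s²) · (kg⁻³·m⁻⁶·s⁹·A³) · (kg²·m⁴·s⁻⁶·A⁻⁴) · (kg·m²·s⁻²·A⁻¹) · cd⁻¹ · s · s⁻¹ = m⁻²·s³·A⁻²·cd⁻¹.
Both reduce to m⁻²·s³·A⁻²·cd⁻¹.

Yes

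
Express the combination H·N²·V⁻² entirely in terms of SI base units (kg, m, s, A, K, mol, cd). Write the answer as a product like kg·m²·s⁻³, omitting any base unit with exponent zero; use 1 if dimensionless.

kg

H = Wb/A (inductance = flux per current),
    = kg·m²·s⁻²·A⁻².
N = kg·m/s² = kg·m·s⁻² (force = mass × acceleration).
So N² = kg²·m²·s⁻⁴.
V = W/A (potential = power per current),
    = kg·m²·s⁻³·A⁻¹.
So V⁻² = kg⁻²·m⁻⁴·s⁶·A².
Combining: H·N²·V⁻² = (kg·m²·s⁻²·A⁻²) · (kg²·m²·s⁻⁴) · (kg⁻²·m⁻⁴·s⁶·A²) = kg.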